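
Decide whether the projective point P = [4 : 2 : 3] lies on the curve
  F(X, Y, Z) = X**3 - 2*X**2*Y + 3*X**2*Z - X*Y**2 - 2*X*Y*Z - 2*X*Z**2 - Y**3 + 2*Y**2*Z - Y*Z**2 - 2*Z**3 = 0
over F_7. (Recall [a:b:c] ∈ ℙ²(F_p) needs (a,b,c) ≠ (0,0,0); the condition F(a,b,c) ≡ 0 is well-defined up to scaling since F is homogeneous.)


F(4,2,3) ≡ 1 (mod 7); P is NOT on the curve.

Evaluate F(4, 2, 3) term-by-term (mod 7).
  X**3 ↦ 1·64·1·1 = 64
  -2*X**2*Y ↦ -2·16·2·1 = -64
  3*X**2*Z ↦ 3·16·1·3 = 144
  -X*Y**2 ↦ -1·4·4·1 = -16
  -2*X*Y*Z ↦ -2·4·2·3 = -48
  -2*X*Z**2 ↦ -2·4·1·9 = -72
  -Y**3 ↦ -1·1·8·1 = -8
  2*Y**2*Z ↦ 2·1·4·3 = 24
  -Y*Z**2 ↦ -1·1·2·9 = -18
  -2*Z**3 ↦ -2·1·1·27 = -54
Sum: F(4, 2, 3) = (64) + (-64) + (144) + (-16) + (-48) + (-72) + (-8) + (24) + (-18) + (-54) = -48.
Reducing mod 7: -48 ≡ 1 (mod 7).
Since F(a, b, c) ≡ 1 ≠ 0 (mod 7), P does NOT lie on the curve.


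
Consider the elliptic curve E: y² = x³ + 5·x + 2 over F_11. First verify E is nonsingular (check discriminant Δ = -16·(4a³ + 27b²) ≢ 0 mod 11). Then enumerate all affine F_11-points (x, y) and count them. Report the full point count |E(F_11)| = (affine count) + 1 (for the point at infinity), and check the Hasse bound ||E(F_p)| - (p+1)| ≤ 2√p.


Affine points = {(2, 3), (2, 8), (3, 0), (4, 3), (4, 8), (5, 3), (5, 8), (8, 2), (8, 9)}; affine count = 9; |E(F_11)| = 10.

Discriminant check: Δ ∝ 4a³ + 27b² = 4·5³ + 27·2² = 4·125 + 27·4 ≡ 3 (mod 11). Nonzero ⇒ E is nonsingular.
For each x ∈ F_11, compute rhs = x³ + 5·x + 2 mod 11, then count y ∈ F_11 with y² ≡ rhs.
  x = 0: rhs = 2, matching y values: none (0 points).
  x = 1: rhs = 8, matching y values: none (0 points).
  x = 2: rhs = 9, matching y values: 3, 8 (2 points).
  x = 3: rhs = 0, matching y values: 0 (1 points).
  x = 4: rhs = 9, matching y values: 3, 8 (2 points).
  x = 5: rhs = 9, matching y values: 3, 8 (2 points).
  x = 6: rhs = 6, matching y values: none (0 points).
  x = 7: rhs = 6, matching y values: none (0 points).
  x = 8: rhs = 4, matching y values: 2, 9 (2 points).
  x = 9: rhs = 6, matching y values: none (0 points).
  x = 10: rhs = 7, matching y values: none (0 points).
Total affine count: 9.
Full point count |E(F_11)| = 9 + 1 = 10.
Hasse bound: |10 − (11+1)| = |-2| = 2 ≤ 2√11 ≈ 6.6332 ✓.


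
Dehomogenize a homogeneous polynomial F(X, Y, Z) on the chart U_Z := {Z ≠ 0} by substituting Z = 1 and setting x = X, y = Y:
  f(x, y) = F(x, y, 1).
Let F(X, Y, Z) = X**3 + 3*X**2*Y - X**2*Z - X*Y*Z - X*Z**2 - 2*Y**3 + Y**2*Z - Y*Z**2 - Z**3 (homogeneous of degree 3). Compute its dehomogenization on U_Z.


f(x, y) = x**3 + 3*x**2*y - x**2 - x*y - x - 2*y**3 + y**2 - y - 1

On U_Z we set Z = 1. Each monomial c·X^i·Y^j·Z^k in F becomes c·x^i·y^j·1^k = c·x^i·y^j.
Substituting Z = 1: F(X, Y, 1) = x**3 + 3*x**2*y - x**2 - x*y - x - 2*y**3 + y**2 - y - 1.
Note: deg(f) ≤ deg(F) = 3; strict inequality happens when F is divisible by Z (lost terms).


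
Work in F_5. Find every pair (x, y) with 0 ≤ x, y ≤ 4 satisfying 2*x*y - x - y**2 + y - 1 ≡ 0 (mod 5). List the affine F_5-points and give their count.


Affine F_5-points: {(1, 1), (1, 2), (4, 0), (4, 4)}; count = 4.

For each of the 25 pairs (x, y) ∈ F_5², evaluate f(x, y) mod 5. Record the zeros.
  x = 0: [0↦4, 1↦4, 2↦2, 3↦3, 4↦2]  zeros at y ∈ ∅
  x = 1: [0↦3, 1↦0, 2↦0, 3↦3, 4↦4]  zeros at y ∈ {1, 2}
  x = 2: [0↦2, 1↦1, 2↦3, 3↦3, 4↦1]  zeros at y ∈ ∅
  x = 3: [0↦1, 1↦2, 2↦1, 3↦3, 4↦3]  zeros at y ∈ ∅
  x = 4: [0↦0, 1↦3, 2↦4, 3↦3, 4↦0]  zeros at y ∈ {0, 4}
Collecting zeros: affine points = {(1, 1), (1, 2), (4, 0), (4, 4)}.
Total count |C(F_5)_aff| = 4.


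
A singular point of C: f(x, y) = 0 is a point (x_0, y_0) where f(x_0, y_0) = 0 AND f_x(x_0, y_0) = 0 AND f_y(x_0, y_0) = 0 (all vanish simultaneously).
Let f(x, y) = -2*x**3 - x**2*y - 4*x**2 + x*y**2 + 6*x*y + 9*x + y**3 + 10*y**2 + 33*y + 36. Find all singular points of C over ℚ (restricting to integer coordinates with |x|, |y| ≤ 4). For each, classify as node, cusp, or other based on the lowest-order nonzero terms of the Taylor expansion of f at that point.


Singular points: {(0, -3)}; classification: node.

Compute partial derivatives:
  f_x = -6*x**2 - 2*x*y - 8*x + y**2 + 6*y + 9.
  f_y = -x**2 + 2*x*y + 6*x + 3*y**2 + 20*y + 33.
Scan x_0 ∈ {−4, ..., 4}. For each x_0, f_y(x_0, y) is a polynomial in y; find its integer roots y ∈ {−4, ..., 4}, then test f_x and f at those candidates.
  x = -4: f_y(-4, y) = 3*y**2 + 12*y - 7; no integer root y with |y| ≤ 4.
  x = -3: f_y(-3, y) = 3*y**2 + 14*y + 6; no integer root y with |y| ≤ 4.
  x = -2: f_y(-2, y) = 3*y**2 + 16*y + 17; no integer root y with |y| ≤ 4.
  x = -1: f_y(-1, y) = 3*y**2 + 18*y + 26; no integer root y with |y| ≤ 4.
  x = 0: f_y(0, y) = 3*y**2 + 20*y + 33; vanishes at y ∈ {-3}. (0, -3): f_x = 0, f = 0 — SINGULAR.
  x = 1: f_y(1, y) = 3*y**2 + 22*y + 38; no integer root y with |y| ≤ 4.
  x = 2: f_y(2, y) = 3*y**2 + 24*y + 41; no integer root y with |y| ≤ 4.
  x = 3: f_y(3, y) = 3*y**2 + 26*y + 42; no integer root y with |y| ≤ 4.
  x = 4: f_y(4, y) = 3*y**2 + 28*y + 41; no integer root y with |y| ≤ 4.
Only singular point on the grid: (0, -3).
Classify: substitute x = 0 + u, y = -3 + v and expand: f = -2*u**3 - u**2*v - u**2 + u*v**2 + v**3 + v**2.
No constant or linear terms (consistent with a singular point). Quadratic part: -u**2 + v**2. Cubic part: -2*u**3 - u**2*v + u*v**2 + v**3.
The quadratic part v**2 - u**2 = (v − u)(v + u) splits into two distinct linear factors, so there are two distinct tangent lines y − -3 = ±(x − 0) — this is a node (ordinary double point).
Classification: node.


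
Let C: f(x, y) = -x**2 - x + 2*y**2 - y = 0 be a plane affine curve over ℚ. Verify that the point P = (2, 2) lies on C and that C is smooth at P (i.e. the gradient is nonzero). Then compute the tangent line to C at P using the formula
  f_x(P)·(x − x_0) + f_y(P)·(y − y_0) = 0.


Tangent line at P: -5*x + 7*y - 4 = 0.

Step 1: f(2, 2) = 0, so P lies on C.
Step 2: partial derivatives
  f_x(x, y) = -2*x - 1, f_y(x, y) = 4*y - 1.
  f_x(P) = -5, f_y(P) = 7 (gradient nonzero, so P is smooth).
Step 3: tangent line at P: -5·(x − 2) + 7·(y − 2) = 0.
Expanding: -5*x + 7*y - 4 = 0.


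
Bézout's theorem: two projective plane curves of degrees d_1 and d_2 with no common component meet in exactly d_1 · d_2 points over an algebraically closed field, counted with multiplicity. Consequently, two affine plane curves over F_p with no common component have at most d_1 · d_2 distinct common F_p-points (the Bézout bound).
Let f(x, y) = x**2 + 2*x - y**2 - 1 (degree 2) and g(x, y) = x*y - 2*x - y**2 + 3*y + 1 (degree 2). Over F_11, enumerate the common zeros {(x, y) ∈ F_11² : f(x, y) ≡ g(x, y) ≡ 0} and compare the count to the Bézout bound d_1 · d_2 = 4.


Common zeros: {(3, 5), (10, 3)}; count = 2; Bézout bound = 4.

deg(f) = 2, deg(g) = 2, so Bézout bound = 4.
Scan x ∈ F_11. For each x, list the y ∈ F_11 with f(x, y) ≡ 0 and those with g(x, y) ≡ 0 (mod 11); the common zeros in that column are the intersection.
  x = 0: f ≡ 0 at y ∈ ∅; g ≡ 0 at y ∈ ∅; common: ∅.
  x = 1: f ≡ 0 at y ∈ ∅; g ≡ 0 at y ∈ {7, 8}; common: ∅.
  x = 2: f ≡ 0 at y ∈ ∅; g ≡ 0 at y ∈ ∅; common: ∅.
  x = 3: f ≡ 0 at y ∈ {5, 6}; g ≡ 0 at y ∈ {1, 5}; common: {5}.
  x = 4: f ≡ 0 at y ∈ {1, 10}; g ≡ 0 at y ∈ ∅; common: ∅.
  x = 5: f ≡ 0 at y ∈ {1, 10}; g ≡ 0 at y ∈ ∅; common: ∅.
  x = 6: f ≡ 0 at y ∈ {5, 6}; g ≡ 0 at y ∈ {0, 9}; common: ∅.
  x = 7: f ≡ 0 at y ∈ ∅; g ≡ 0 at y ∈ {4, 6}; common: ∅.
  x = 8: f ≡ 0 at y ∈ ∅; g ≡ 0 at y ∈ ∅; common: ∅.
  x = 9: f ≡ 0 at y ∈ ∅; g ≡ 0 at y ∈ ∅; common: ∅.
  x = 10: f ≡ 0 at y ∈ {3, 8}; g ≡ 0 at y ∈ {3, 10}; common: {3}.
Collecting: common zeros = {(3, 5), (10, 3)}, so the count is 2.
Comparison with the Bézout bound: 2 ≤ 4 = deg(f)·deg(g), as expected for curves with no common component (the affine F_11-count falls short of the bound because intersections may lie at infinity, over extension fields, or carry multiplicity).


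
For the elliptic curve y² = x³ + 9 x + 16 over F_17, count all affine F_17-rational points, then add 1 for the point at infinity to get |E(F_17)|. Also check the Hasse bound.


Affine points = {(0, 4), (0, 13), (1, 3), (1, 14), (2, 5), (2, 12), (3, 6), (3, 11), (5, 4), (5, 13), (10, 1), (10, 16), (11, 1), (11, 16), (12, 4), (12, 13), (13, 1), (13, 16), (14, 8), (14, 9)}; affine count = 20; |E(F_17)| = 21.

Discriminant check: Δ ∝ 4a³ + 27b² = 4·9³ + 27·16² = 4·729 + 27·256 ≡ 2 (mod 17). Nonzero ⇒ E is nonsingular.
For each x ∈ F_17, compute rhs = x³ + 9·x + 16 mod 17, then count y ∈ F_17 with y² ≡ rhs.
  x = 0: rhs = 16, matching y values: 4, 13 (2 points).
  x = 1: rhs = 9, matching y values: 3, 14 (2 points).
  x = 2: rhs = 8, matching y values: 5, 12 (2 points).
  x = 3: rhs = 2, matching y values: 6, 11 (2 points).
  x = 4: rhs = 14, matching y values: none (0 points).
  x = 5: rhs = 16, matching y values: 4, 13 (2 points).
  x = 6: rhs = 14, matching y values: none (0 points).
  x = 7: rhs = 14, matching y values: none (0 points).
  x = 8: rhs = 5, matching y values: none (0 points).
  x = 9: rhs = 10, matching y values: none (0 points).
  x = 10: rhs = 1, matching y values: 1, 16 (2 points).
  x = 11: rhs = 1, matching y values: 1, 16 (2 points).
  x = 12: rhs = 16, matching y values: 4, 13 (2 points).
  x = 13: rhs = 1, matching y values: 1, 16 (2 points).
  x = 14: rhs = 13, matching y values: 8, 9 (2 points).
  x = 15: rhs = 7, matching y values: none (0 points).
  x = 16: rhs = 6, matching y values: none (0 points).
Total affine count: 20.
Full point count |E(F_17)| = 20 + 1 = 21.
Hasse bound: |21 − (17+1)| = |3| = 3 ≤ 2√17 ≈ 8.2462 ✓.


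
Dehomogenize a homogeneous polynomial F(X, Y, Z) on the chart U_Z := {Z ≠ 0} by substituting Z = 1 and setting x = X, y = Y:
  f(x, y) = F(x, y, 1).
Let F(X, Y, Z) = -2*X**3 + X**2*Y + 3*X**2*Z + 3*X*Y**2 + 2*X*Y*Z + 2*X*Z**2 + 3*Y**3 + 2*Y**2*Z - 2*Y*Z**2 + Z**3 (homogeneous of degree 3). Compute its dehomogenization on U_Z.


f(x, y) = -2*x**3 + x**2*y + 3*x**2 + 3*x*y**2 + 2*x*y + 2*x + 3*y**3 + 2*y**2 - 2*y + 1

On U_Z we set Z = 1. Each monomial c·X^i·Y^j·Z^k in F becomes c·x^i·y^j·1^k = c·x^i·y^j.
Substituting Z = 1: F(X, Y, 1) = -2*x**3 + x**2*y + 3*x**2 + 3*x*y**2 + 2*x*y + 2*x + 3*y**3 + 2*y**2 - 2*y + 1.
Note: deg(f) ≤ deg(F) = 3; strict inequality happens when F is divisible by Z (lost terms).


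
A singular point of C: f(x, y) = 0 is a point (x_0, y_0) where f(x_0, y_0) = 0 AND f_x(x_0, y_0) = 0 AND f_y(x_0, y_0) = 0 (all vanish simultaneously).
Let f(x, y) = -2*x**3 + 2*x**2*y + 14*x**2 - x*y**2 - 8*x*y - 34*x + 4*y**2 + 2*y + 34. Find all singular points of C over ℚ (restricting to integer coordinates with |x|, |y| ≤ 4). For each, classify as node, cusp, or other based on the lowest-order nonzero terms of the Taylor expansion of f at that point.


Singular points: {(3, 2)}; classification: cusp.

Compute partial derivatives:
  f_x = -6*x**2 + 4*x*y + 28*x - y**2 - 8*y - 34.
  f_y = 2*x**2 - 2*x*y - 8*x + 8*y + 2.
Scan x_0 ∈ {−4, ..., 4}. For each x_0, f_y(x_0, y) is a polynomial in y; find its integer roots y ∈ {−4, ..., 4}, then test f_x and f at those candidates.
  x = -4: f_y(-4, y) = 16*y + 66; no integer root y with |y| ≤ 4.
  x = -3: f_y(-3, y) = 14*y + 44; no integer root y with |y| ≤ 4.
  x = -2: f_y(-2, y) = 12*y + 26; no integer root y with |y| ≤ 4.
  x = -1: f_y(-1, y) = 10*y + 12; no integer root y with |y| ≤ 4.
  x = 0: f_y(0, y) = 8*y + 2; no integer root y with |y| ≤ 4.
  x = 1: f_y(1, y) = 6*y - 4; no integer root y with |y| ≤ 4.
  x = 2: f_y(2, y) = 4*y - 6; no integer root y with |y| ≤ 4.
  x = 3: f_y(3, y) = 2*y - 4; vanishes at y ∈ {2}. (3, 2): f_x = 0, f = 0 — SINGULAR.
  x = 4: f_y(4, y) = 2; no integer root y with |y| ≤ 4.
Only singular point on the grid: (3, 2).
Classify: substitute x = 3 + u, y = 2 + v and expand: f = -2*u**3 + 2*u**2*v - u*v**2 + v**2.
No constant or linear terms (consistent with a singular point). Quadratic part: v**2. Cubic part: -2*u**3 + 2*u**2*v - u*v**2.
The quadratic part v**2 is a perfect square, so there is a single (double) tangent line v = 0, i.e. y = 2. Restricting the cubic part to that line (v = 0) leaves -2*u**3 ≠ 0, so f is not divisible by v and the branch is v² ≈ 2*u**3 to lowest order — this is a cusp.
Classification: cusp.


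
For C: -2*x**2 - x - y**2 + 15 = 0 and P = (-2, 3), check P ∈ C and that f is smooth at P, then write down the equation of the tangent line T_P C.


Tangent line at P: 7*x - 6*y + 32 = 0.

Step 1: f(-2, 3) = 0, so P lies on C.
Step 2: partial derivatives
  f_x(x, y) = -4*x - 1, f_y(x, y) = -2*y.
  f_x(P) = 7, f_y(P) = -6 (gradient nonzero, so P is smooth).
Step 3: tangent line at P: 7·(x − -2) + -6·(y − 3) = 0.
Expanding: 7*x - 6*y + 32 = 0.


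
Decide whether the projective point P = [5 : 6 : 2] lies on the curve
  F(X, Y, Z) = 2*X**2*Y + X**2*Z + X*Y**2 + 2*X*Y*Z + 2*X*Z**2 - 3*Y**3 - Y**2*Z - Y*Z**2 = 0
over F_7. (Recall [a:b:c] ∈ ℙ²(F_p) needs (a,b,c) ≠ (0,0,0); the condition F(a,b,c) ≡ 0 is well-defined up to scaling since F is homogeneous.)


F(5,6,2) ≡ 2 (mod 7); P is NOT on the curve.

Evaluate F(5, 6, 2) term-by-term (mod 7).
  2*X**2*Y ↦ 2·25·6·1 = 300
  X**2*Z ↦ 1·25·1·2 = 50
  X*Y**2 ↦ 1·5·36·1 = 180
  2*X*Y*Z ↦ 2·5·6·2 = 120
  2*X*Z**2 ↦ 2·5·1·4 = 40
  -3*Y**3 ↦ -3·1·216·1 = -648
  -Y**2*Z ↦ -1·1·36·2 = -72
  -Y*Z**2 ↦ -1·1·6·4 = -24
Sum: F(5, 6, 2) = (300) + (50) + (180) + (120) + (40) + (-648) + (-72) + (-24) = -54.
Reducing mod 7: -54 ≡ 2 (mod 7).
Since F(a, b, c) ≡ 2 ≠ 0 (mod 7), P does NOT lie on the curve.


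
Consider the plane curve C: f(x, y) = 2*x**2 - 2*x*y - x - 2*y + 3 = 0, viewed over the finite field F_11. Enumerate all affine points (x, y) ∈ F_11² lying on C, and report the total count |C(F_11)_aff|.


Affine F_11-points: {(0, 7), (1, 1), (2, 7), (3, 5), (4, 2), (5, 4), (6, 1), (7, 10), (8, 5), (9, 10)}; count = 10.

For each of the 121 pairs (x, y) ∈ F_11², evaluate f(x, y) mod 11. Record the zeros.
  x = 0: [0↦3, 1↦1, 2↦10, 3↦8, 4↦6, 5↦4, 6↦2, 7↦0, 8↦9, 9↦7, 10↦5]  zeros at y ∈ {7}
  x = 1: [0↦4, 1↦0, 2↦7, 3↦3, 4↦10, 5↦6, 6↦2, 7↦9, 8↦5, 9↦1, 10↦8]  zeros at y ∈ {1}
  x = 2: [0↦9, 1↦3, 2↦8, 3↦2, 4↦7, 5↦1, 6↦6, 7↦0, 8↦5, 9↦10, 10↦4]  zeros at y ∈ {7}
  x = 3: [0↦7, 1↦10, 2↦2, 3↦5, 4↦8, 5↦0, 6↦3, 7↦6, 8↦9, 9↦1, 10↦4]  zeros at y ∈ {5}
  x = 4: [0↦9, 1↦10, 2↦0, 3↦1, 4↦2, 5↦3, 6↦4, 7↦5, 8↦6, 9↦7, 10↦8]  zeros at y ∈ {2}
  x = 5: [0↦4, 1↦3, 2↦2, 3↦1, 4↦0, 5↦10, 6↦9, 7↦8, 8↦7, 9↦6, 10↦5]  zeros at y ∈ {4}
  x = 6: [0↦3, 1↦0, 2↦8, 3↦5, 4↦2, 5↦10, 6↦7, 7↦4, 8↦1, 9↦9, 10↦6]  zeros at y ∈ {1}
  x = 7: [0↦6, 1↦1, 2↦7, 3↦2, 4↦8, 5↦3, 6↦9, 7↦4, 8↦10, 9↦5, 10↦0]  zeros at y ∈ {10}
  x = 8: [0↦2, 1↦6, 2↦10, 3↦3, 4↦7, 5↦0, 6↦4, 7↦8, 8↦1, 9↦5, 10↦9]  zeros at y ∈ {5}
  x = 9: [0↦2, 1↦4, 2↦6, 3↦8, 4↦10, 5↦1, 6↦3, 7↦5, 8↦7, 9↦9, 10↦0]  zeros at y ∈ {10}
  x = 10: [0↦6, 1↦6, 2↦6, 3↦6, 4↦6, 5↦6, 6↦6, 7↦6, 8↦6, 9↦6, 10↦6]  zeros at y ∈ ∅
Collecting zeros: affine points = {(0, 7), (1, 1), (2, 7), (3, 5), (4, 2), (5, 4), (6, 1), (7, 10), (8, 5), (9, 10)}.
Total count |C(F_11)_aff| = 10.


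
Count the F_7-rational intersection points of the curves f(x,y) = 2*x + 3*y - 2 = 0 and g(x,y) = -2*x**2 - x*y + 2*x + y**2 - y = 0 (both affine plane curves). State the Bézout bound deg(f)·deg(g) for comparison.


Common zeros: {(1, 0), (2, 4)}; count = 2; Bézout bound = 2.

deg(f) = 1, deg(g) = 2, so Bézout bound = 2.
Scan x ∈ F_7. For each x, list the y ∈ F_7 with f(x, y) ≡ 0 and those with g(x, y) ≡ 0 (mod 7); the common zeros in that column are the intersection.
  x = 0: f ≡ 0 at y ∈ {3}; g ≡ 0 at y ∈ {0, 1}; common: ∅.
  x = 1: f ≡ 0 at y ∈ {0}; g ≡ 0 at y ∈ {0, 2}; common: {0}.
  x = 2: f ≡ 0 at y ∈ {4}; g ≡ 0 at y ∈ {4, 6}; common: {4}.
  x = 3: f ≡ 0 at y ∈ {1}; g ≡ 0 at y ∈ {5, 6}; common: ∅.
  x = 4: f ≡ 0 at y ∈ {5}; g ≡ 0 at y ∈ {1, 4}; common: ∅.
  x = 5: f ≡ 0 at y ∈ {2}; g ≡ 0 at y ∈ {3}; common: ∅.
  x = 6: f ≡ 0 at y ∈ {6}; g ≡ 0 at y ∈ {2, 5}; common: ∅.
Collecting: common zeros = {(1, 0), (2, 4)}, so the count is 2.
Comparison with the Bézout bound: 2 ≤ 2 = deg(f)·deg(g), as expected for curves with no common component (the bound is attained).


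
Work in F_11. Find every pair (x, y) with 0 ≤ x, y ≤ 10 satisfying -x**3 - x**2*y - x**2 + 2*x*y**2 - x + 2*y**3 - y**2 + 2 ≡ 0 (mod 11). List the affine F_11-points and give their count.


Affine F_11-points: {(1, 9), (2, 1), (4, 6), (5, 10), (7, 6), (7, 7), (7, 8)}; count = 7.

For each of the 121 pairs (x, y) ∈ F_11², evaluate f(x, y) mod 11. Record the zeros.
  x = 0: [0↦2, 1↦3, 2↦3, 3↦3, 4↦4, 5↦7, 6↦2, 7↦1, 8↦5, 9↦4, 10↦10]  zeros at y ∈ ∅
  x = 1: [0↦10, 1↦1, 2↦6, 3↦4, 4↦7, 5↦5, 6↦10, 7↦1, 8↦1, 9↦0, 10↦10]  zeros at y ∈ {9}
  x = 2: [0↦10, 1↦0, 2↦8, 3↦2, 4↦5, 5↦7, 6↦9, 7↦1, 8↦6, 9↦3, 10↦4]  zeros at y ∈ {1}
  x = 3: [0↦7, 1↦5, 2↦3, 3↦2, 4↦3, 5↦7, 6↦4, 7↦6, 8↦3, 9↦7, 10↦8]  zeros at y ∈ ∅
  x = 4: [0↦6, 1↦10, 2↦7, 3↦9, 4↦6, 5↦10, 6↦0, 7↦10, 8↦8, 9↦6, 10↦5]  zeros at y ∈ {6}
  x = 5: [0↦1, 1↦9, 2↦3, 3↦6, 4↦8, 5↦10, 6↦2, 7↦7, 8↦4, 9↦5, 10↦0]  zeros at y ∈ {10}
  x = 6: [0↦8, 1↦7, 2↦7, 3↦9, 4↦3, 5↦1, 6↦4, 7↦2, 8↦7, 9↦9, 10↦9]  zeros at y ∈ ∅
  x = 7: [0↦10, 1↦9, 2↦2, 3↦1, 4↦7, 5↦10, 6↦0, 7↦0, 8↦0, 9↦1, 10↦4]  zeros at y ∈ {6, 7, 8}
  x = 8: [0↦1, 1↦9, 2↦4, 3↦9, 4↦3, 5↦9, 6↦6, 7↦6, 8↦10, 9↦8, 10↦1]  zeros at y ∈ ∅
  x = 9: [0↦8, 1↦1, 2↦7, 3↦5, 4↦7, 5↦3, 6↦5, 7↦3, 8↦9, 9↦2, 10↦5]  zeros at y ∈ ∅
  x = 10: [0↦3, 1↦1, 2↦5, 3↦5, 4↦2, 5↦8, 6↦2, 7↦7, 8↦2, 9↦10, 10↦10]  zeros at y ∈ ∅
Collecting zeros: affine points = {(1, 9), (2, 1), (4, 6), (5, 10), (7, 6), (7, 7), (7, 8)}.
Total count |C(F_11)_aff| = 7.


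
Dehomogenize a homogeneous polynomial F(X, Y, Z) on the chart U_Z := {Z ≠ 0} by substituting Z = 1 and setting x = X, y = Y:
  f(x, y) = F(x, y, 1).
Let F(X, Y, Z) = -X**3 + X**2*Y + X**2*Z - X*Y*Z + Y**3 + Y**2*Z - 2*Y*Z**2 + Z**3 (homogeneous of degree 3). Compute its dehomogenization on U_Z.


f(x, y) = -x**3 + x**2*y + x**2 - x*y + y**3 + y**2 - 2*y + 1

On U_Z we set Z = 1. Each monomial c·X^i·Y^j·Z^k in F becomes c·x^i·y^j·1^k = c·x^i·y^j.
Substituting Z = 1: F(X, Y, 1) = -x**3 + x**2*y + x**2 - x*y + y**3 + y**2 - 2*y + 1.
Note: deg(f) ≤ deg(F) = 3; strict inequality happens when F is divisible by Z (lost terms).


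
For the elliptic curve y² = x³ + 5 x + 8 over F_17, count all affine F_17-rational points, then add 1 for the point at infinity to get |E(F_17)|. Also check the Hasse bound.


Affine points = {(0, 5), (0, 12), (2, 3), (2, 14), (3, 4), (3, 13), (6, 4), (6, 13), (8, 4), (8, 13), (9, 0), (10, 2), (10, 15), (11, 0), (13, 3), (13, 14), (14, 0), (16, 6), (16, 11)}; affine count = 19; |E(F_17)| = 20.

Discriminant check: Δ ∝ 4a³ + 27b² = 4·5³ + 27·8² = 4·125 + 27·64 ≡ 1 (mod 17). Nonzero ⇒ E is nonsingular.
For each x ∈ F_17, compute rhs = x³ + 5·x + 8 mod 17, then count y ∈ F_17 with y² ≡ rhs.
  x = 0: rhs = 8, matching y values: 5, 12 (2 points).
  x = 1: rhs = 14, matching y values: none (0 points).
  x = 2: rhs = 9, matching y values: 3, 14 (2 points).
  x = 3: rhs = 16, matching y values: 4, 13 (2 points).
  x = 4: rhs = 7, matching y values: none (0 points).
  x = 5: rhs = 5, matching y values: none (0 points).
  x = 6: rhs = 16, matching y values: 4, 13 (2 points).
  x = 7: rhs = 12, matching y values: none (0 points).
  x = 8: rhs = 16, matching y values: 4, 13 (2 points).
  x = 9: rhs = 0, matching y values: 0 (1 points).
  x = 10: rhs = 4, matching y values: 2, 15 (2 points).
  x = 11: rhs = 0, matching y values: 0 (1 points).
  x = 12: rhs = 11, matching y values: none (0 points).
  x = 13: rhs = 9, matching y values: 3, 14 (2 points).
  x = 14: rhs = 0, matching y values: 0 (1 points).
  x = 15: rhs = 7, matching y values: none (0 points).
  x = 16: rhs = 2, matching y values: 6, 11 (2 points).
Total affine count: 19.
Full point count |E(F_17)| = 19 + 1 = 20.
Hasse bound: |20 − (17+1)| = |2| = 2 ≤ 2√17 ≈ 8.2462 ✓.


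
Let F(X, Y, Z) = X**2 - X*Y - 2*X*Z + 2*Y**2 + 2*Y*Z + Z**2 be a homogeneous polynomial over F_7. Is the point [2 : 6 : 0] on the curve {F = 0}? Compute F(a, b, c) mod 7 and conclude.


F(2,6,0) ≡ 1 (mod 7); P is NOT on the curve.

Evaluate F(2, 6, 0) term-by-term (mod 7).
  X**2 ↦ 1·4·1·1 = 4
  -X*Y ↦ -1·2·6·1 = -12
  -2*X*Z ↦ -2·2·1·0 = 0
  2*Y**2 ↦ 2·1·36·1 = 72
  2*Y*Z ↦ 2·1·6·0 = 0
  Z**2 ↦ 1·1·1·0 = 0
Sum: F(2, 6, 0) = (4) + (-12) + (0) + (72) + (0) + (0) = 64.
Reducing mod 7: 64 ≡ 1 (mod 7).
Since F(a, b, c) ≡ 1 ≠ 0 (mod 7), P does NOT lie on the curve.


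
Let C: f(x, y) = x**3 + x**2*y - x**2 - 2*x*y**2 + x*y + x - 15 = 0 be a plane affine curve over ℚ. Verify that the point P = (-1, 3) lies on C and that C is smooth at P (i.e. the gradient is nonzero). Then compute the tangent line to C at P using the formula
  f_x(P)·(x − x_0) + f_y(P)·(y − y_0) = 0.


Tangent line at P: -15*x + 12*y - 51 = 0.

Step 1: f(-1, 3) = 0, so P lies on C.
Step 2: partial derivatives
  f_x(x, y) = 3*x**2 + 2*x*y - 2*x - 2*y**2 + y + 1, f_y(x, y) = x**2 - 4*x*y + x.
  f_x(P) = -15, f_y(P) = 12 (gradient nonzero, so P is smooth).
Step 3: tangent line at P: -15·(x − -1) + 12·(y − 3) = 0.
Expanding: -15*x + 12*y - 51 = 0.


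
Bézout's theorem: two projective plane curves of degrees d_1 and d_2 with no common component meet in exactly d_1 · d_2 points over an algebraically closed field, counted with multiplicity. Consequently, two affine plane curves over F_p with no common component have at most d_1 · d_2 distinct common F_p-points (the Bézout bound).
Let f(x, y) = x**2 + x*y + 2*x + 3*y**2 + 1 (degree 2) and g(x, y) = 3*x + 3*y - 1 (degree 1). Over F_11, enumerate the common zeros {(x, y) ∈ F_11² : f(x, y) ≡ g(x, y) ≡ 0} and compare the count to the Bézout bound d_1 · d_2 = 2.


Common zeros: {(3, 1)}; count = 1; Bézout bound = 2.

deg(f) = 2, deg(g) = 1, so Bézout bound = 2.
Scan x ∈ F_11. For each x, list the y ∈ F_11 with f(x, y) ≡ 0 and those with g(x, y) ≡ 0 (mod 11); the common zeros in that column are the intersection.
  x = 0: f ≡ 0 at y ∈ ∅; g ≡ 0 at y ∈ {4}; common: ∅.
  x = 1: f ≡ 0 at y ∈ ∅; g ≡ 0 at y ∈ {3}; common: ∅.
  x = 2: f ≡ 0 at y ∈ ∅; g ≡ 0 at y ∈ {2}; common: ∅.
  x = 3: f ≡ 0 at y ∈ {1, 9}; g ≡ 0 at y ∈ {1}; common: {1}.
  x = 4: f ≡ 0 at y ∈ ∅; g ≡ 0 at y ∈ {0}; common: ∅.
  x = 5: f ≡ 0 at y ∈ {1}; g ≡ 0 at y ∈ {10}; common: ∅.
  x = 6: f ≡ 0 at y ∈ {4, 5}; g ≡ 0 at y ∈ {9}; common: ∅.
  x = 7: f ≡ 0 at y ∈ ∅; g ≡ 0 at y ∈ {8}; common: ∅.
  x = 8: f ≡ 0 at y ∈ {3, 9}; g ≡ 0 at y ∈ {7}; common: ∅.
  x = 9: f ≡ 0 at y ∈ {3, 5}; g ≡ 0 at y ∈ {6}; common: ∅.
  x = 10: f ≡ 0 at y ∈ {0, 4}; g ≡ 0 at y ∈ {5}; common: ∅.
Collecting: common zeros = {(3, 1)}, so the count is 1.
Comparison with the Bézout bound: 1 ≤ 2 = deg(f)·deg(g), as expected for curves with no common component (the affine F_11-count falls short of the bound because intersections may lie at infinity, over extension fields, or carry multiplicity).


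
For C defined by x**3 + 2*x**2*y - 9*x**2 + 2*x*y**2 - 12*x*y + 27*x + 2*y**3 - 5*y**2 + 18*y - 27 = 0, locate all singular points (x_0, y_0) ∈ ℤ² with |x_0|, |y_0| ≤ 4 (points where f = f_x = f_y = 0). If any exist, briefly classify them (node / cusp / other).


Singular points: {(3, 0)}; classification: cusp.

Compute partial derivatives:
  f_x = 3*x**2 + 4*x*y - 18*x + 2*y**2 - 12*y + 27.
  f_y = 2*x**2 + 4*x*y - 12*x + 6*y**2 - 10*y + 18.
Scan x_0 ∈ {−4, ..., 4}. For each x_0, f_y(x_0, y) is a polynomial in y; find its integer roots y ∈ {−4, ..., 4}, then test f_x and f at those candidates.
  x = -4: f_y(-4, y) = 6*y**2 - 26*y + 98; no integer root y with |y| ≤ 4.
  x = -3: f_y(-3, y) = 6*y**2 - 22*y + 72; no integer root y with |y| ≤ 4.
  x = -2: f_y(-2, y) = 6*y**2 - 18*y + 50; no integer root y with |y| ≤ 4.
  x = -1: f_y(-1, y) = 6*y**2 - 14*y + 32; no integer root y with |y| ≤ 4.
  x = 0: f_y(0, y) = 6*y**2 - 10*y + 18; no integer root y with |y| ≤ 4.
  x = 1: f_y(1, y) = 6*y**2 - 6*y + 8; no integer root y with |y| ≤ 4.
  x = 2: f_y(2, y) = 6*y**2 - 2*y + 2; no integer root y with |y| ≤ 4.
  x = 3: f_y(3, y) = 6*y**2 + 2*y; vanishes at y ∈ {0}. (3, 0): f_x = 0, f = 0 — SINGULAR.
  x = 4: f_y(4, y) = 6*y**2 + 6*y + 2; no integer root y with |y| ≤ 4.
Only singular point on the grid: (3, 0).
Classify: substitute x = 3 + u, y = 0 + v and expand: f = u**3 + 2*u**2*v + 2*u*v**2 + 2*v**3 + v**2.
No constant or linear terms (consistent with a singular point). Quadratic part: v**2. Cubic part: u**3 + 2*u**2*v + 2*u*v**2 + 2*v**3.
The quadratic part v**2 is a perfect square, so there is a single (double) tangent line v = 0, i.e. y = 0. Restricting the cubic part to that line (v = 0) leaves u**3 ≠ 0, so f is not divisible by v and the branch is v² ≈ -u**3 to lowest order — this is a cusp.
Classification: cusp.


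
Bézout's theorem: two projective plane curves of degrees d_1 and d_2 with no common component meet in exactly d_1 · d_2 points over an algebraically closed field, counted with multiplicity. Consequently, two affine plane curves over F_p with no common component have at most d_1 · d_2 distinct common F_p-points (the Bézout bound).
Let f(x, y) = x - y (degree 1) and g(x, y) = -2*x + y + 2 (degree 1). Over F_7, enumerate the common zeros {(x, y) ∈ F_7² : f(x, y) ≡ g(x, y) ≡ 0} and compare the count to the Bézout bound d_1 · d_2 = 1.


Common zeros: {(2, 2)}; count = 1; Bézout bound = 1.

deg(f) = 1, deg(g) = 1, so Bézout bound = 1.
Scan x ∈ F_7. For each x, list the y ∈ F_7 with f(x, y) ≡ 0 and those with g(x, y) ≡ 0 (mod 7); the common zeros in that column are the intersection.
  x = 0: f ≡ 0 at y ∈ {0}; g ≡ 0 at y ∈ {5}; common: ∅.
  x = 1: f ≡ 0 at y ∈ {1}; g ≡ 0 at y ∈ {0}; common: ∅.
  x = 2: f ≡ 0 at y ∈ {2}; g ≡ 0 at y ∈ {2}; common: {2}.
  x = 3: f ≡ 0 at y ∈ {3}; g ≡ 0 at y ∈ {4}; common: ∅.
  x = 4: f ≡ 0 at y ∈ {4}; g ≡ 0 at y ∈ {6}; common: ∅.
  x = 5: f ≡ 0 at y ∈ {5}; g ≡ 0 at y ∈ {1}; common: ∅.
  x = 6: f ≡ 0 at y ∈ {6}; g ≡ 0 at y ∈ {3}; common: ∅.
Collecting: common zeros = {(2, 2)}, so the count is 1.
Comparison with the Bézout bound: 1 ≤ 1 = deg(f)·deg(g), as expected for curves with no common component (the bound is attained).


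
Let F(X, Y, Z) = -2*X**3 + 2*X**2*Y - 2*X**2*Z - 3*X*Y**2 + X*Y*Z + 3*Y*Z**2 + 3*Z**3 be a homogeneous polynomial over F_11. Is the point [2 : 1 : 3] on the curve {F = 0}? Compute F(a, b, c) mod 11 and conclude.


F(2,1,3) ≡ 10 (mod 11); P is NOT on the curve.

Evaluate F(2, 1, 3) term-by-term (mod 11).
  -2*X**3 ↦ -2·8·1·1 = -16
  2*X**2*Y ↦ 2·4·1·1 = 8
  -2*X**2*Z ↦ -2·4·1·3 = -24
  -3*X*Y**2 ↦ -3·2·1·1 = -6
  X*Y*Z ↦ 1·2·1·3 = 6
  3*Y*Z**2 ↦ 3·1·1·9 = 27
  3*Z**3 ↦ 3·1·1·27 = 81
Sum: F(2, 1, 3) = (-16) + (8) + (-24) + (-6) + (6) + (27) + (81) = 76.
Reducing mod 11: 76 ≡ 10 (mod 11).
Since F(a, b, c) ≡ 10 ≠ 0 (mod 11), P does NOT lie on the curve.


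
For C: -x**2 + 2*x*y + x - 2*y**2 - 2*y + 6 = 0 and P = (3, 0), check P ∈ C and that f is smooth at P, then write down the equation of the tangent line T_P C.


Tangent line at P: -5*x + 4*y + 15 = 0.

Step 1: f(3, 0) = 0, so P lies on C.
Step 2: partial derivatives
  f_x(x, y) = -2*x + 2*y + 1, f_y(x, y) = 2*x - 4*y - 2.
  f_x(P) = -5, f_y(P) = 4 (gradient nonzero, so P is smooth).
Step 3: tangent line at P: -5·(x − 3) + 4·(y − 0) = 0.
Expanding: -5*x + 4*y + 15 = 0.


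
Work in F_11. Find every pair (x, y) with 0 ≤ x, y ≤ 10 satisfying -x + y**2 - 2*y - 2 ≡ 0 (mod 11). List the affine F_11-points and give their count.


Affine F_11-points: {(0, 6), (0, 7), (1, 3), (1, 10), (2, 5), (2, 8), (6, 4), (6, 9), (8, 1), (9, 0), (9, 2)}; count = 11.

For each of the 121 pairs (x, y) ∈ F_11², evaluate f(x, y) mod 11. Record the zeros.
  x = 0: [0↦9, 1↦8, 2↦9, 3↦1, 4↦6, 5↦2, 6↦0, 7↦0, 8↦2, 9↦6, 10↦1]  zeros at y ∈ {6, 7}
  x = 1: [0↦8, 1↦7, 2↦8, 3↦0, 4↦5, 5↦1, 6↦10, 7↦10, 8↦1, 9↦5, 10↦0]  zeros at y ∈ {3, 10}
  x = 2: [0↦7, 1↦6, 2↦7, 3↦10, 4↦4, 5↦0, 6↦9, 7↦9, 8↦0, 9↦4, 10↦10]  zeros at y ∈ {5, 8}
  x = 3: [0↦6, 1↦5, 2↦6, 3↦9, 4↦3, 5↦10, 6↦8, 7↦8, 8↦10, 9↦3, 10↦9]  zeros at y ∈ ∅
  x = 4: [0↦5, 1↦4, 2↦5, 3↦8, 4↦2, 5↦9, 6↦7, 7↦7, 8↦9, 9↦2, 10↦8]  zeros at y ∈ ∅
  x = 5: [0↦4, 1↦3, 2↦4, 3↦7, 4↦1, 5↦8, 6↦6, 7↦6, 8↦8, 9↦1, 10↦7]  zeros at y ∈ ∅
  x = 6: [0↦3, 1↦2, 2↦3, 3↦6, 4↦0, 5↦7, 6↦5, 7↦5, 8↦7, 9↦0, 10↦6]  zeros at y ∈ {4, 9}
  x = 7: [0↦2, 1↦1, 2↦2, 3↦5, 4↦10, 5↦6, 6↦4, 7↦4, 8↦6, 9↦10, 10↦5]  zeros at y ∈ ∅
  x = 8: [0↦1, 1↦0, 2↦1, 3↦4, 4↦9, 5↦5, 6↦3, 7↦3, 8↦5, 9↦9, 10↦4]  zeros at y ∈ {1}
  x = 9: [0↦0, 1↦10, 2↦0, 3↦3, 4↦8, 5↦4, 6↦2, 7↦2, 8↦4, 9↦8, 10↦3]  zeros at y ∈ {0, 2}
  x = 10: [0↦10, 1↦9, 2↦10, 3↦2, 4↦7, 5↦3, 6↦1, 7↦1, 8↦3, 9↦7, 10↦2]  zeros at y ∈ ∅
Collecting zeros: affine points = {(0, 6), (0, 7), (1, 3), (1, 10), (2, 5), (2, 8), (6, 4), (6, 9), (8, 1), (9, 0), (9, 2)}.
Total count |C(F_11)_aff| = 11.


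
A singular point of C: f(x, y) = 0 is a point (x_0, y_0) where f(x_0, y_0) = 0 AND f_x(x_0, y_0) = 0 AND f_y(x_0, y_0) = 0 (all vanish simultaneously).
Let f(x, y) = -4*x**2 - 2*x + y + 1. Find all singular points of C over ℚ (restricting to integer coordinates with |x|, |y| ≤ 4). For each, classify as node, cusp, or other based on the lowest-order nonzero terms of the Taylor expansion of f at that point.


No singular points in the scanned grid; C is smooth there.

Compute partial derivatives:
  f_x = -8*x - 2.
  f_y = 1.
f_y = 1 is a nonzero constant, so f_y never vanishes: no point (x, y) can satisfy f = f_x = f_y = 0. In particular no (x, y) ∈ {−4, ..., 4}² is singular; the curve is smooth.


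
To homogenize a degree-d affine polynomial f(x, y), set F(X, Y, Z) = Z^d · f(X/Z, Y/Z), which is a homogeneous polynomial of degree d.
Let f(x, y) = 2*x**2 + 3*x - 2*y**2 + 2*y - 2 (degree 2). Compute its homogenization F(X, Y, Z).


F(X, Y, Z) = 2*X**2 + 3*X*Z - 2*Y**2 + 2*Y*Z - 2*Z**2

deg(f) = 2.
Substitute x = X/Z, y = Y/Z into f, then multiply by Z^2.
  monomial 2·x^2·y^0 ↦ 2·X^2·Y^0·Z^0.
  monomial 3·x^1·y^0 ↦ 3·X^1·Y^0·Z^1.
  monomial -2·x^0·y^2 ↦ -2·X^0·Y^2·Z^0.
  monomial 2·x^0·y^1 ↦ 2·X^0·Y^1·Z^1.
  monomial -2·x^0·y^0 ↦ -2·X^0·Y^0·Z^2.
Collecting: F(X, Y, Z) = 2*X**2 + 3*X*Z - 2*Y**2 + 2*Y*Z - 2*Z**2.


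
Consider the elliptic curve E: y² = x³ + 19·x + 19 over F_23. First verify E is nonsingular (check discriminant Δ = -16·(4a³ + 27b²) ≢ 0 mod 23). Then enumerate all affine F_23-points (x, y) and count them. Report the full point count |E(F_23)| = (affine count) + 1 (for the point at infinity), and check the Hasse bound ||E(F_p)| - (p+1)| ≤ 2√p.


Affine points = {(1, 4), (1, 19), (5, 3), (5, 20), (6, 2), (6, 21), (7, 9), (7, 14), (8, 4), (8, 19), (10, 6), (10, 17), (11, 8), (11, 15), (13, 5), (13, 18), (14, 4), (14, 19), (16, 7), (16, 16), (18, 11), (18, 12), (20, 2), (20, 21)}; affine count = 24; |E(F_23)| = 25.

Discriminant check: Δ ∝ 4a³ + 27b² = 4·19³ + 27·19² = 4·6859 + 27·361 ≡ 15 (mod 23). Nonzero ⇒ E is nonsingular.
For each x ∈ F_23, compute rhs = x³ + 19·x + 19 mod 23, then count y ∈ F_23 with y² ≡ rhs.
  x = 0: rhs = 19, matching y values: none (0 points).
  x = 1: rhs = 16, matching y values: 4, 19 (2 points).
  x = 2: rhs = 19, matching y values: none (0 points).
  x = 3: rhs = 11, matching y values: none (0 points).
  x = 4: rhs = 21, matching y values: none (0 points).
  x = 5: rhs = 9, matching y values: 3, 20 (2 points).
  x = 6: rhs = 4, matching y values: 2, 21 (2 points).
  x = 7: rhs = 12, matching y values: 9, 14 (2 points).
  x = 8: rhs = 16, matching y values: 4, 19 (2 points).
  x = 9: rhs = 22, matching y values: none (0 points).
  x = 10: rhs = 13, matching y values: 6, 17 (2 points).
  x = 11: rhs = 18, matching y values: 8, 15 (2 points).
  x = 12: rhs = 20, matching y values: none (0 points).
  x = 13: rhs = 2, matching y values: 5, 18 (2 points).
  x = 14: rhs = 16, matching y values: 4, 19 (2 points).
  x = 15: rhs = 22, matching y values: none (0 points).
  x = 16: rhs = 3, matching y values: 7, 16 (2 points).
  x = 17: rhs = 11, matching y values: none (0 points).
  x = 18: rhs = 6, matching y values: 11, 12 (2 points).
  x = 19: rhs = 17, matching y values: none (0 points).
  x = 20: rhs = 4, matching y values: 2, 21 (2 points).
  x = 21: rhs = 19, matching y values: none (0 points).
  x = 22: rhs = 22, matching y values: none (0 points).
Total affine count: 24.
Full point count |E(F_23)| = 24 + 1 = 25.
Hasse bound: |25 − (23+1)| = |1| = 1 ≤ 2√23 ≈ 9.5917 ✓.


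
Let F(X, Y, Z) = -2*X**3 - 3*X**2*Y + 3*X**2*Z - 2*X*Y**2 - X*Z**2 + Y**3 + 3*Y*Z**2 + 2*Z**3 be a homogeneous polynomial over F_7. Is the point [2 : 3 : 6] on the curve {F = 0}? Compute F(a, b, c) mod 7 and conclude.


F(2,3,6) ≡ 2 (mod 7); P is NOT on the curve.

Evaluate F(2, 3, 6) term-by-term (mod 7).
  -2*X**3 ↦ -2·8·1·1 = -16
  -3*X**2*Y ↦ -3·4·3·1 = -36
  3*X**2*Z ↦ 3·4·1·6 = 72
  -2*X*Y**2 ↦ -2·2·9·1 = -36
  -X*Z**2 ↦ -1·2·1·36 = -72
  Y**3 ↦ 1·1·27·1 = 27
  3*Y*Z**2 ↦ 3·1·3·36 = 324
  2*Z**3 ↦ 2·1·1·216 = 432
Sum: F(2, 3, 6) = (-16) + (-36) + (72) + (-36) + (-72) + (27) + (324) + (432) = 695.
Reducing mod 7: 695 ≡ 2 (mod 7).
Since F(a, b, c) ≡ 2 ≠ 0 (mod 7), P does NOT lie on the curve.


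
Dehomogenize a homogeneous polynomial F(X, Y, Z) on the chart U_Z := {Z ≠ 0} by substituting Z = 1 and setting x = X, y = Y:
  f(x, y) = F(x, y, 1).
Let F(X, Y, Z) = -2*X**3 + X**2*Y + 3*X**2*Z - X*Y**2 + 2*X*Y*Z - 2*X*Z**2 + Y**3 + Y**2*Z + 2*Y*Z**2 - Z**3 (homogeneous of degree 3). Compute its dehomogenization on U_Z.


f(x, y) = -2*x**3 + x**2*y + 3*x**2 - x*y**2 + 2*x*y - 2*x + y**3 + y**2 + 2*y - 1

On U_Z we set Z = 1. Each monomial c·X^i·Y^j·Z^k in F becomes c·x^i·y^j·1^k = c·x^i·y^j.
Substituting Z = 1: F(X, Y, 1) = -2*x**3 + x**2*y + 3*x**2 - x*y**2 + 2*x*y - 2*x + y**3 + y**2 + 2*y - 1.
Note: deg(f) ≤ deg(F) = 3; strict inequality happens when F is divisible by Z (lost terms).


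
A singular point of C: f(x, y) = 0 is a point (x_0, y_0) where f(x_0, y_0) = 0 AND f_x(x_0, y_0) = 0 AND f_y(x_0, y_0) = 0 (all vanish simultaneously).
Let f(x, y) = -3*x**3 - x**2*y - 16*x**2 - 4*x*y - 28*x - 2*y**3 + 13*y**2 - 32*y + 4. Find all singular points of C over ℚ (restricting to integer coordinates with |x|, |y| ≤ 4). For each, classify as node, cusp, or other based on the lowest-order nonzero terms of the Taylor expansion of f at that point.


Singular points: {(-2, 2)}; classification: cusp.

Compute partial derivatives:
  f_x = -9*x**2 - 2*x*y - 32*x - 4*y - 28.
  f_y = -x**2 - 4*x - 6*y**2 + 26*y - 32.
Scan x_0 ∈ {−4, ..., 4}. For each x_0, f_y(x_0, y) is a polynomial in y; find its integer roots y ∈ {−4, ..., 4}, then test f_x and f at those candidates.
  x = -4: f_y(-4, y) = -6*y**2 + 26*y - 32; no integer root y with |y| ≤ 4.
  x = -3: f_y(-3, y) = -6*y**2 + 26*y - 29; no integer root y with |y| ≤ 4.
  x = -2: f_y(-2, y) = -6*y**2 + 26*y - 28; vanishes at y ∈ {2}. (-2, 2): f_x = 0, f = 0 — SINGULAR.
  x = -1: f_y(-1, y) = -6*y**2 + 26*y - 29; no integer root y with |y| ≤ 4.
  x = 0: f_y(0, y) = -6*y**2 + 26*y - 32; no integer root y with |y| ≤ 4.
  x = 1: f_y(1, y) = -6*y**2 + 26*y - 37; no integer root y with |y| ≤ 4.
  x = 2: f_y(2, y) = -6*y**2 + 26*y - 44; no integer root y with |y| ≤ 4.
  x = 3: f_y(3, y) = -6*y**2 + 26*y - 53; no integer root y with |y| ≤ 4.
  x = 4: f_y(4, y) = -6*y**2 + 26*y - 64; no integer root y with |y| ≤ 4.
Only singular point on the grid: (-2, 2).
Classify: substitute x = -2 + u, y = 2 + v and expand: f = -3*u**3 - u**2*v - 2*v**3 + v**2.
No constant or linear terms (consistent with a singular point). Quadratic part: v**2. Cubic part: -3*u**3 - u**2*v - 2*v**3.
The quadratic part v**2 is a perfect square, so there is a single (double) tangent line v = 0, i.e. y = 2. Restricting the cubic part to that line (v = 0) leaves -3*u**3 ≠ 0, so f is not divisible by v and the branch is v² ≈ 3*u**3 to lowest order — this is a cusp.
Classification: cusp.


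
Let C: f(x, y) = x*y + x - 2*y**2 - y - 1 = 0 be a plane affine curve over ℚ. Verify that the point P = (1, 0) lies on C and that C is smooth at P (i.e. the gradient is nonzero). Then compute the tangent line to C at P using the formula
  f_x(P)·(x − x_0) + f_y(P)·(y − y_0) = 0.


Tangent line at P: x - 1 = 0.

Step 1: f(1, 0) = 0, so P lies on C.
Step 2: partial derivatives
  f_x(x, y) = y + 1, f_y(x, y) = x - 4*y - 1.
  f_x(P) = 1, f_y(P) = 0 (gradient nonzero, so P is smooth).
Step 3: tangent line at P: 1·(x − 1) + 0·(y − 0) = 0.
Expanding: x - 1 = 0.


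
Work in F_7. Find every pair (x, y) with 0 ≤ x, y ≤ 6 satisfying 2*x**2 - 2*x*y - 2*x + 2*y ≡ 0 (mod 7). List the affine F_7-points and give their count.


Affine F_7-points: {(0, 0), (1, 0), (1, 1), (1, 2), (1, 3), (1, 4), (1, 5), (1, 6), (2, 2), (3, 3), (4, 4), (5, 5), (6, 6)}; count = 13.

For each of the 49 pairs (x, y) ∈ F_7², evaluate f(x, y) mod 7. Record the zeros.
  x = 0: [0↦0, 1↦2, 2↦4, 3↦6, 4↦1, 5↦3, 6↦5]  zeros at y ∈ {0}
  x = 1: [0↦0, 1↦0, 2↦0, 3↦0, 4↦0, 5↦0, 6↦0]  zeros at y ∈ {0, 1, 2, 3, 4, 5, 6}
  x = 2: [0↦4, 1↦2, 2↦0, 3↦5, 4↦3, 5↦1, 6↦6]  zeros at y ∈ {2}
  x = 3: [0↦5, 1↦1, 2↦4, 3↦0, 4↦3, 5↦6, 6↦2]  zeros at y ∈ {3}
  x = 4: [0↦3, 1↦4, 2↦5, 3↦6, 4↦0, 5↦1, 6↦2]  zeros at y ∈ {4}
  x = 5: [0↦5, 1↦4, 2↦3, 3↦2, 4↦1, 5↦0, 6↦6]  zeros at y ∈ {5}
  x = 6: [0↦4, 1↦1, 2↦5, 3↦2, 4↦6, 5↦3, 6↦0]  zeros at y ∈ {6}
Collecting zeros: affine points = {(0, 0), (1, 0), (1, 1), (1, 2), (1, 3), (1, 4), (1, 5), (1, 6), (2, 2), (3, 3), (4, 4), (5, 5), (6, 6)}.
Total count |C(F_7)_aff| = 13.


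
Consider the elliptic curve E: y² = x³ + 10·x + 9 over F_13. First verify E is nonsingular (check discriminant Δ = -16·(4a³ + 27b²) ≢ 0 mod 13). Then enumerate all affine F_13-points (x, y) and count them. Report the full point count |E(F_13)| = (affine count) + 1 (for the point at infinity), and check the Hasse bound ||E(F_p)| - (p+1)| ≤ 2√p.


Affine points = {(0, 3), (0, 10), (3, 1), (3, 12), (4, 3), (4, 10), (6, 5), (6, 8), (8, 4), (8, 9), (9, 3), (9, 10), (10, 2), (10, 11)}; affine count = 14; |E(F_13)| = 15.

Discriminant check: Δ ∝ 4a³ + 27b² = 4·10³ + 27·9² = 4·1000 + 27·81 ≡ 12 (mod 13). Nonzero ⇒ E is nonsingular.
For each x ∈ F_13, compute rhs = x³ + 10·x + 9 mod 13, then count y ∈ F_13 with y² ≡ rhs.
  x = 0: rhs = 9, matching y values: 3, 10 (2 points).
  x = 1: rhs = 7, matching y values: none (0 points).
  x = 2: rhs = 11, matching y values: none (0 points).
  x = 3: rhs = 1, matching y values: 1, 12 (2 points).
  x = 4: rhs = 9, matching y values: 3, 10 (2 points).
  x = 5: rhs = 2, matching y values: none (0 points).
  x = 6: rhs = 12, matching y values: 5, 8 (2 points).
  x = 7: rhs = 6, matching y values: none (0 points).
  x = 8: rhs = 3, matching y values: 4, 9 (2 points).
  x = 9: rhs = 9, matching y values: 3, 10 (2 points).
  x = 10: rhs = 4, matching y values: 2, 11 (2 points).
  x = 11: rhs = 7, matching y values: none (0 points).
  x = 12: rhs = 11, matching y values: none (0 points).
Total affine count: 14.
Full point count |E(F_13)| = 14 + 1 = 15.
Hasse bound: |15 − (13+1)| = |1| = 1 ≤ 2√13 ≈ 7.2111 ✓.
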